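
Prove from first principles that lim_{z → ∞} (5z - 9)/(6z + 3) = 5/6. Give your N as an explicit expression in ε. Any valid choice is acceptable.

Suppose ε > 0. We seek N > 0 such that z > N implies |(5z - 9)/(6z + 3) − (5/6)| < ε.
(5z - 9)/(6z + 3) − (5/6) = (6(5z - 9) − 5(6z + 3)) / (6(6z + 3)) = -69/(6(6z + 3)).
For z > 0 we have 6z + 3 > 6z, so |(5z - 9)/(6z + 3) − (5/6)| = 69/(6(6z + 3)) < 69/(6·6z) = (23/12)/z.
Thus |(5z - 9)/(6z + 3) − (5/6)| < ε whenever z > (23/12)/ε.
Take N = (23/12)/ε. If z > N then |(5z - 9)/(6z + 3) − (5/6)| < (23/12)/z < ε.

N = (23/12)/ε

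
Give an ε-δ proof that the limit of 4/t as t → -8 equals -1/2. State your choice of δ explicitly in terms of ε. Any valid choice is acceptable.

Fix ε > 0. We seek δ > 0 such that 0 < |t + 8| < δ implies |4/t + 1/2| < ε.
|4/t + 1/2| = 4·|-8 − t|/(8·|t|) = 4|t + 8|/(8|t|).
Restrict δ ≤ 4. Then |t + 8| < 4 gives |t| > 4, so 8|t| > 32.
Then |4/t + 1/2| < 4|t + 8|/32, which is < ε when |t + 8| < 8ε.
Take δ = min(4, 8ε). Then 0 < |t + 8| < δ gives both |t + 8| < 4 and |t + 8| < 8ε, so |4/t + 1/2| < ε.

δ = min(4, 8ε)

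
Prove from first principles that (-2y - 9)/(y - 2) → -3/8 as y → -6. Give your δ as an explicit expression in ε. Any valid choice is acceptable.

Suppose ε > 0. We want δ > 0 with 0 < |y + 6| < δ ⇒ |(-2y - 9)/(y - 2) + 3/8| < ε.
Combining over a common denominator, (-2y - 9)/(y - 2) + 3/8 = [(-2y - 9)·(-8) − 3·(y - 2)] / [(-8)·(y - 2)] = 13(y + 6) / ((-8)(y - 2)).
So |(-2y - 9)/(y - 2) + 3/8| = 13|y + 6| / (8·|y − 2|).
Restrict δ ≤ 4. Then |y + 6| < 4 gives |y − 2| = |(y + 6) + (-8)| ≥ 8 − 4 = 4.
Hence |(-2y - 9)/(y - 2) + 3/8| < 13|y + 6|/(8·4) = (13/32)|y + 6|, which is < ε once |y + 6| < (32/13)ε.
Take δ = min(4, (32/13)ε). Then 0 < |y + 6| < δ forces both bounds, so |(-2y - 9)/(y - 2) + 3/8| < ε.

δ = min(4, (32/13)ε)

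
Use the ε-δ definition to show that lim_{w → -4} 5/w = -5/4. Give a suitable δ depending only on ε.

Let ε > 0. We seek δ > 0 such that 0 < |w + 4| < δ implies |5/w + 5/4| < ε.
|5/w + 5/4| = 5·|-4 − w|/(4·|w|) = 5|w + 4|/(4|w|).
Restrict δ ≤ 2. Then |w + 4| < 2 gives |w| > 2, so 4|w| > 8.
Then |5/w + 5/4| < 5|w + 4|/8, which is < ε when |w + 4| < (8/5)ε.
Take δ = min(2, (8/5)ε). Then 0 < |w + 4| < δ gives both |w + 4| < 2 and |w + 4| < (8/5)ε, so |5/w + 5/4| < ε.

δ = min(2, (8/5)ε)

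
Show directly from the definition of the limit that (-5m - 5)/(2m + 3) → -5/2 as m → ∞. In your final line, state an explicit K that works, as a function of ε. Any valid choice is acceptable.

Let ε > 0. For m ≥ 1, |(-5m - 5)/(2m + 3) + 5/2| = |5|/(2(2m + 3)) = 5/(2(2m + 3)).
Since 2m + 3 ≥ 2m for m ≥ 1, this is ≤ 5/(2·2m) = (5/4)/m.
So |(-5m - 5)/(2m + 3) + 5/2| < ε whenever m > (5/4)/ε.
Take K = (5/4)/ε. If m > K then |(-5m - 5)/(2m + 3) + 5/2| ≤ (5/4)/m < ε.

K = (5/4)/ε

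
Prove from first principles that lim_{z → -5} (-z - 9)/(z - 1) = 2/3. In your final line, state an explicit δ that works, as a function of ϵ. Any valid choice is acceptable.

δ = min(3, (9/5)ϵ)

Let ϵ > 0 be given. We want δ > 0 with 0 < |z + 5| < δ ⇒ |(-z - 9)/(z - 1) − (2/3)| < ϵ.
Combining over a common denominator, (-z - 9)/(z - 1) − (2/3) = [(-z - 9)·(-6) − (-4)·(z - 1)] / [(-6)·(z - 1)] = 10(z + 5) / ((-6)(z - 1)).
So |(-z - 9)/(z - 1) − (2/3)| = 10|z + 5| / (6·|z − 1|).
Require δ ≤ 3, so |z − 1| ≥ |-6| − |z + 5| > 6 − 3 = 3.
Hence |(-z - 9)/(z - 1) − (2/3)| < 10|z + 5|/(6·3) = (5/9)|z + 5|, which is < ϵ once |z + 5| < (9/5)ϵ.
Take δ = min(3, (9/5)ϵ). Then 0 < |z + 5| < δ forces both bounds, so |(-z - 9)/(z - 1) − (2/3)| < ϵ.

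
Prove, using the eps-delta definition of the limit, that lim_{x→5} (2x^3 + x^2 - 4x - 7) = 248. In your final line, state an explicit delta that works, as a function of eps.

Suppose eps > 0. We want delta > 0 such that 0 < |x − 5| < delta implies |(2x^3 + x^2 - 4x - 7) − 248| < eps.
(2x^3 + x^2 - 4x - 7) − 248 = 2x^3 + x^2 - 4x - 255 = (x − 5)(2x^2 + 11x + 51).
So |(2x^3 + x^2 - 4x - 7) − 248| = |x − 5|·|2x^2 + 11x + 51|.
Require delta ≤ 2. Then |x − 5| < 2 gives |x| < 7, and by the triangle inequality |2x^2 + 11x + 51| ≤ 2·7^2 + 11·7 + 51 = 226.
Hence |(2x^3 + x^2 - 4x - 7) − 248| ≤ 226|x − 5| < eps provided |x − 5| < eps/226.
Choosing delta = min(2, eps/226) ensures both conditions, hence |(2x^3 + x^2 - 4x - 7) − 248| < eps.

delta = min(2, eps/226)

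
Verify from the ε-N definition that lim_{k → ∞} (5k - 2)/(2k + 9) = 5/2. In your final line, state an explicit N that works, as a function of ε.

N = (49/4)/ε

Suppose ε > 0. For k ≥ 1, |(5k - 2)/(2k + 9) − (5/2)| = |-49|/(2(2k + 9)) = 49/(2(2k + 9)).
Since 2k + 9 ≥ 2k for k ≥ 1, this is ≤ 49/(2·2k) = (49/4)/k.
So |(5k - 2)/(2k + 9) − (5/2)| < ε whenever k > (49/4)/ε.
Take N = (49/4)/ε. If k > N then |(5k - 2)/(2k + 9) − (5/2)| ≤ (49/4)/k < ε.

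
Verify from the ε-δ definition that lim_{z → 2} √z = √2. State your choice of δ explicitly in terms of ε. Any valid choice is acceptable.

δ = min(2, √2·ε)

Fix ε > 0. We want δ > 0 such that 0 < |z − 2| < δ implies |√z − √2| < ε.
Rationalise: √z − √2 = (z − 2)/(√z + √2), so |√z − √2| = |z − 2|/(√z + √2).
Restrict δ ≤ 2 so that |z − 2| < 2 forces z > 0, and then √z + √2 > √2.
Hence |√z − √2| < |z − 2|/√2, which is < ε once |z − 2| < √2·ε.
Take δ = min(2, √2·ε). If 0 < |z − 2| < δ then z > 0 and |√z − √2| < |z − 2|/√2 < ε.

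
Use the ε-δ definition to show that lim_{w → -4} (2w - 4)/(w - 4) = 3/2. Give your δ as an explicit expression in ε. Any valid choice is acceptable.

δ = min(4, 8ε)

Let ε > 0. We want δ > 0 with 0 < |w + 4| < δ ⇒ |(2w - 4)/(w - 4) − (3/2)| < ε.
Combining over a common denominator, (2w - 4)/(w - 4) − (3/2) = [(2w - 4)·(-8) − (-12)·(w - 4)] / [(-8)·(w - 4)] = -4(w + 4) / ((-8)(w - 4)).
So |(2w - 4)/(w - 4) − (3/2)| = 4|w + 4| / (8·|w − 4|).
Require δ ≤ 4, so |w − 4| ≥ |-8| − |w + 4| > 8 − 4 = 4.
Hence |(2w - 4)/(w - 4) − (3/2)| < 4|w + 4|/(8·4) = (1/8)|w + 4|, which is < ε once |w + 4| < 8ε.
Take δ = min(4, 8ε). Then 0 < |w + 4| < δ forces both bounds, so |(2w - 4)/(w - 4) − (3/2)| < ε.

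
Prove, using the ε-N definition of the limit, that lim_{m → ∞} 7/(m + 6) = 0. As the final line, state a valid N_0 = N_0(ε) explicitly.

Let ε > 0. For m ≥ 1, |7/(m + 6) − 0| = 7/(m + 6) ≤ 7/m.
We need 7/m < ε, i.e. m > 7/ε.
Take N_0 = 7/ε. If m > N_0 then |7/(m + 6)| ≤ 7/m < ε.

N_0 = 7/ε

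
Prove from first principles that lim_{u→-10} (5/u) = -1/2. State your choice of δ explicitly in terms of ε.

Suppose ε > 0. We seek δ > 0 such that 0 < |u + 10| < δ implies |5/u + 1/2| < ε.
|5/u + 1/2| = 5·|-10 − u|/(10·|u|) = 5|u + 10|/(10|u|).
Require δ ≤ 5 so that |u| > 10 − 5 = 5, hence 10|u| > 50.
Then |5/u + 1/2| < 5|u + 10|/50, which is < ε when |u + 10| < 10ε.
Take δ = min(5, 10ε). Then 0 < |u + 10| < δ gives both |u + 10| < 5 and |u + 10| < 10ε, so |5/u + 1/2| < ε.

δ = min(5, 10ε)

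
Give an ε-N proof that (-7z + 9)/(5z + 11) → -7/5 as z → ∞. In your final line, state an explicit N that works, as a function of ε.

N = (122/25)/ε

Let ε > 0. We seek N > 0 such that z > N implies |(-7z + 9)/(5z + 11) + 7/5| < ε.
(-7z + 9)/(5z + 11) + 7/5 = (5(-7z + 9) − (-7)(5z + 11)) / (5(5z + 11)) = 122/(5(5z + 11)).
For z > 0 we have 5z + 11 > 5z, so |(-7z + 9)/(5z + 11) + 7/5| = 122/(5(5z + 11)) < 122/(5·5z) = (122/25)/z.
Thus |(-7z + 9)/(5z + 11) + 7/5| < ε whenever z > (122/25)/ε.
Take N = (122/25)/ε. If z > N then |(-7z + 9)/(5z + 11) + 7/5| < (122/25)/z < ε.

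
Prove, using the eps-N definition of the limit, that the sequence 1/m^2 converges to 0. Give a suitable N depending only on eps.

Let eps > 0. For m ≥ 1, |1/m^2 − 0| = 1/m^2.
1/m^2 < eps ⇔ m^2 > 1/eps ⇔ m > (1/eps)^{1/2}.
Take N = (1/eps)^{1/2}. Then m > N implies 1/m^2 < eps.

N = (1/eps)^{1/2}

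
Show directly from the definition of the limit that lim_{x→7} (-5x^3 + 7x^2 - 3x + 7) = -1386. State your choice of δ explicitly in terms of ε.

δ = min(1, ε/743)

Let ε > 0. We want δ > 0 such that 0 < |x − 7| < δ implies |(-5x^3 + 7x^2 - 3x + 7) + 1386| < ε.
(-5x^3 + 7x^2 - 3x + 7) + 1386 = -5x^3 + 7x^2 - 3x + 1393 = (x − 7)(-5x^2 - 28x - 199).
So |(-5x^3 + 7x^2 - 3x + 7) + 1386| = |x − 7|·|-5x^2 - 28x - 199|.
Assume first that |x − 7| < 1, so |x| < 8. Then |-5x^2 - 28x - 199| ≤ 5·8^2 + 28·8 + 199 = 743.
Hence |(-5x^3 + 7x^2 - 3x + 7) + 1386| ≤ 743|x − 7| < ε provided |x − 7| < ε/743.
Take δ = min(1, ε/743). Then 0 < |x − 7| < δ gives both |x − 7| < 1 and |x − 7| < ε/743, so |(-5x^3 + 7x^2 - 3x + 7) + 1386| < ε.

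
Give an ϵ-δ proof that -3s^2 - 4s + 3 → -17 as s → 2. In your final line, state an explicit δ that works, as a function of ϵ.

δ = min(1, ϵ/19)

Let ϵ > 0. We want δ > 0 such that 0 < |s − 2| < δ implies |(-3s^2 - 4s + 3) + 17| < ϵ.
(-3s^2 - 4s + 3) + 17 = -3s^2 - 4s + 20 = (s − 2)(-3s - 10).
So |(-3s^2 - 4s + 3) + 17| = |s − 2|·|-3s - 10|.
Assume first that |s − 2| < 1, so |s| < 3. Then |-3s - 10| ≤ 3·3 + 10 = 19.
Hence |(-3s^2 - 4s + 3) + 17| ≤ 19|s − 2| < ϵ provided |s − 2| < ϵ/19.
Choosing δ = min(1, ϵ/19) ensures both conditions, hence |(-3s^2 - 4s + 3) + 17| < ϵ.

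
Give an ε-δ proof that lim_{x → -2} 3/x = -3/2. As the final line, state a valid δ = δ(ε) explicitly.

δ = min(1, (2/3)ε)

Let ε > 0. We seek δ > 0 such that 0 < |x + 2| < δ implies |3/x + 3/2| < ε.
|3/x + 3/2| = 3·|-2 − x|/(2·|x|) = 3|x + 2|/(2|x|).
Restrict δ ≤ 1. Then |x + 2| < 1 gives |x| > 1, so 2|x| > 2.
Then |3/x + 3/2| < 3|x + 2|/2, which is < ε when |x + 2| < (2/3)ε.
Take δ = min(1, (2/3)ε). Then 0 < |x + 2| < δ gives both |x + 2| < 1 and |x + 2| < (2/3)ε, so |3/x + 3/2| < ε.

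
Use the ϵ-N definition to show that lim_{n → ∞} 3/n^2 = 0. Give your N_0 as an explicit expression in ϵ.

Fix ϵ > 0. For n ≥ 1, |3/n^2 − 0| = 3/n^2.
3/n^2 < ϵ ⇔ n^2 > 3/ϵ ⇔ n > (3/ϵ)^{1/2}.
Take N_0 = (3/ϵ)^{1/2}. Then n > N_0 implies 3/n^2 < ϵ.

N_0 = (3/ϵ)^{1/2}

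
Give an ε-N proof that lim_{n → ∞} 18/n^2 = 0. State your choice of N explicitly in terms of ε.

N = (18/ε)^{1/2}

Let ε > 0. For n ≥ 1, |18/n^2 − 0| = 18/n^2.
18/n^2 < ε ⇔ n^2 > 18/ε ⇔ n > (18/ε)^{1/2}.
Take N = (18/ε)^{1/2}. Then n > N implies 18/n^2 < ε.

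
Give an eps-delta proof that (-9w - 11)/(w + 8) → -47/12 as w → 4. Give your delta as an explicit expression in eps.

delta = min(6, (72/61)eps)

Fix eps > 0. We want delta > 0 with 0 < |w − 4| < delta ⇒ |(-9w - 11)/(w + 8) + 47/12| < eps.
Combining over a common denominator, (-9w - 11)/(w + 8) + 47/12 = [(-9w - 11)·12 − (-47)·(w + 8)] / [12·(w + 8)] = -61(w − 4) / (12(w + 8)).
So |(-9w - 11)/(w + 8) + 47/12| = 61|w − 4| / (12·|w + 8|).
Restrict delta ≤ 6. Then |w − 4| < 6 gives |w + 8| = |(w − 4) + 12| ≥ 12 − 6 = 6.
Hence |(-9w - 11)/(w + 8) + 47/12| < 61|w − 4|/(12·6) = (61/72)|w − 4|, which is < eps once |w − 4| < (72/61)eps.
Take delta = min(6, (72/61)eps). Then 0 < |w − 4| < delta forces both bounds, so |(-9w - 11)/(w + 8) + 47/12| < eps.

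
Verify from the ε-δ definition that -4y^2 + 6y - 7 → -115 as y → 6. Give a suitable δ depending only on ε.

Fix ε > 0. We want δ > 0 such that 0 < |y − 6| < δ implies |(-4y^2 + 6y - 7) + 115| < ε.
(-4y^2 + 6y - 7) + 115 = -4y^2 + 6y + 108 = (y − 6)(-4y - 18).
So |(-4y^2 + 6y - 7) + 115| = |y − 6|·|-4y - 18|.
Assume first that |y − 6| < 1, so |y| < 7. Then |-4y - 18| ≤ 4·7 + 18 = 46.
Hence |(-4y^2 + 6y - 7) + 115| ≤ 46|y − 6| < ε provided |y − 6| < ε/46.
Choosing δ = min(1, ε/46) ensures both conditions, hence |(-4y^2 + 6y - 7) + 115| < ε.

δ = min(1, ε/46)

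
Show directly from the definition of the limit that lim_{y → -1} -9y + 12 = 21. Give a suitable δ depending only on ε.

δ = ε/9

Let ε > 0. We need δ > 0 so that 0 < |y + 1| < δ implies |(-9y + 12) − 21| < ε.
|(-9y + 12) − 21| = |-9y - 9| = 9|y + 1|.
Thus it suffices that |y + 1| < ε/9.
Choosing δ = ε/9 gives |(-9y + 12) − 21| = 9|y + 1| < ε whenever |y + 1| < δ.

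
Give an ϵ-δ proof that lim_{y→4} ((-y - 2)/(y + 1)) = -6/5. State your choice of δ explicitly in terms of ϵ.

δ = min(5/2, (25/2)ϵ)

Suppose ϵ > 0. We want δ > 0 with 0 < |y − 4| < δ ⇒ |(-y - 2)/(y + 1) + 6/5| < ϵ.
Combining over a common denominator, (-y - 2)/(y + 1) + 6/5 = [(-y - 2)·5 − (-6)·(y + 1)] / [5·(y + 1)] = 1(y − 4) / (5(y + 1)).
So |(-y - 2)/(y + 1) + 6/5| = |y − 4| / (5·|y + 1|).
Restrict δ ≤ 5/2. Then |y − 4| < 5/2 gives |y + 1| = |(y − 4) + 5| ≥ 5 − 5/2 = 5/2.
Hence |(-y - 2)/(y + 1) + 6/5| < |y − 4|/(5·(5/2)) = (2/25)|y − 4|, which is < ϵ once |y − 4| < (25/2)ϵ.
Take δ = min(5/2, (25/2)ϵ). Then 0 < |y − 4| < δ forces both bounds, so |(-y - 2)/(y + 1) + 6/5| < ϵ.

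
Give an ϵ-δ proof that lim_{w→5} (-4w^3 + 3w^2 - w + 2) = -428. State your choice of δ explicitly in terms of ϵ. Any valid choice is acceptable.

Suppose ϵ > 0. We want δ > 0 such that 0 < |w − 5| < δ implies |(-4w^3 + 3w^2 - w + 2) + 428| < ϵ.
(-4w^3 + 3w^2 - w + 2) + 428 = -4w^3 + 3w^2 - w + 430 = (w − 5)(-4w^2 - 17w - 86).
So |(-4w^3 + 3w^2 - w + 2) + 428| = |w − 5|·|-4w^2 - 17w - 86|.
Require δ ≤ 1. Then |w − 5| < 1 gives |w| < 6, and by the triangle inequality |-4w^2 - 17w - 86| ≤ 4·6^2 + 17·6 + 86 = 332.
Hence |(-4w^3 + 3w^2 - w + 2) + 428| ≤ 332|w − 5| < ϵ provided |w − 5| < ϵ/332.
Choosing δ = min(1, ϵ/332) ensures both conditions, hence |(-4w^3 + 3w^2 - w + 2) + 428| < ϵ.

δ = min(1, ϵ/332)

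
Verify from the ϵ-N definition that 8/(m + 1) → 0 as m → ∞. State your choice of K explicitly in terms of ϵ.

K = 8/ϵ

Let ϵ > 0 be given. For m ≥ 1, |8/(m + 1) − 0| = 8/(m + 1) ≤ 8/m.
We need 8/m < ϵ, i.e. m > 8/ϵ.
Take K = 8/ϵ. If m > K then |8/(m + 1)| ≤ 8/m < ϵ.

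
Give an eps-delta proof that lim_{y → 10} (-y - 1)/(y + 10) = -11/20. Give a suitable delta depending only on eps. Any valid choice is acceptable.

Let eps > 0 be given. We want delta > 0 with 0 < |y − 10| < delta ⇒ |(-y - 1)/(y + 10) + 11/20| < eps.
Combining over a common denominator, (-y - 1)/(y + 10) + 11/20 = [(-y - 1)·20 − (-11)·(y + 10)] / [20·(y + 10)] = -9(y − 10) / (20(y + 10)).
So |(-y - 1)/(y + 10) + 11/20| = 9|y − 10| / (20·|y + 10|).
Require delta ≤ 10, so |y + 10| ≥ |20| − |y − 10| > 20 − 10 = 10.
Hence |(-y - 1)/(y + 10) + 11/20| < 9|y − 10|/(20·10) = (9/200)|y − 10|, which is < eps once |y − 10| < (200/9)eps.
Take delta = min(10, (200/9)eps). Then 0 < |y − 10| < delta forces both bounds, so |(-y - 1)/(y + 10) + 11/20| < eps.

delta = min(10, (200/9)eps)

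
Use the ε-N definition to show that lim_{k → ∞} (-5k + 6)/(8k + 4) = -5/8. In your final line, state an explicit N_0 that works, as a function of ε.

N_0 = (17/16)/ε

Fix ε > 0. For k ≥ 1, |(-5k + 6)/(8k + 4) + 5/8| = |68|/(8(8k + 4)) = 68/(8(8k + 4)).
Since 8k + 4 ≥ 8k for k ≥ 1, this is ≤ 68/(8·8k) = (17/16)/k.
So |(-5k + 6)/(8k + 4) + 5/8| < ε whenever k > (17/16)/ε.
Take N_0 = (17/16)/ε. If k > N_0 then |(-5k + 6)/(8k + 4) + 5/8| ≤ (17/16)/k < ε.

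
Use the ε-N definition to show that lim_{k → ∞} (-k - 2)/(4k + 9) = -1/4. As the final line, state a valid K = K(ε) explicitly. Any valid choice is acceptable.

Suppose ε > 0. For k ≥ 1, |(-k - 2)/(4k + 9) + 1/4| = |1|/(4(4k + 9)) = 1/(4(4k + 9)).
Since 4k + 9 ≥ 4k for k ≥ 1, this is ≤ 1/(4·4k) = (1/16)/k.
So |(-k - 2)/(4k + 9) + 1/4| < ε whenever k > (1/16)/ε.
Take K = (1/16)/ε. If k > K then |(-k - 2)/(4k + 9) + 1/4| ≤ (1/16)/k < ε.

K = (1/16)/ε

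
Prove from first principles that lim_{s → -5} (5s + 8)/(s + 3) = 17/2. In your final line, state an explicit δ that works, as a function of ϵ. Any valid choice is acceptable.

Let ϵ > 0 be given. We want δ > 0 with 0 < |s + 5| < δ ⇒ |(5s + 8)/(s + 3) − (17/2)| < ϵ.
Combining over a common denominator, (5s + 8)/(s + 3) − (17/2) = [(5s + 8)·(-2) − (-17)·(s + 3)] / [(-2)·(s + 3)] = 7(s + 5) / ((-2)(s + 3)).
So |(5s + 8)/(s + 3) − (17/2)| = 7|s + 5| / (2·|s + 3|).
Require δ ≤ 1, so |s + 3| ≥ |-2| − |s + 5| > 2 − 1 = 1.
Hence |(5s + 8)/(s + 3) − (17/2)| < 7|s + 5|/(2·1) = (7/2)|s + 5|, which is < ϵ once |s + 5| < (2/7)ϵ.
Take δ = min(1, (2/7)ϵ). Then 0 < |s + 5| < δ forces both bounds, so |(5s + 8)/(s + 3) − (17/2)| < ϵ.

δ = min(1, (2/7)ϵ)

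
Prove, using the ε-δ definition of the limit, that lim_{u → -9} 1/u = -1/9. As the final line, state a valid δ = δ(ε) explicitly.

δ = min(9/2, (81/2)ε)

Let ε > 0 be given. We seek δ > 0 such that 0 < |u + 9| < δ implies |1/u + 1/9| < ε.
|1/u + 1/9| = |-9 − u|/(9·|u|) = |u + 9|/(9|u|).
Restrict δ ≤ 9/2. Then |u + 9| < 9/2 gives |u| > 9/2, so 9|u| > 81/2.
Then |1/u + 1/9| < |u + 9|/(81/2), which is < ε when |u + 9| < (81/2)ε.
Take δ = min(9/2, (81/2)ε). Then 0 < |u + 9| < δ gives both |u + 9| < 9/2 and |u + 9| < (81/2)ε, so |1/u + 1/9| < ε.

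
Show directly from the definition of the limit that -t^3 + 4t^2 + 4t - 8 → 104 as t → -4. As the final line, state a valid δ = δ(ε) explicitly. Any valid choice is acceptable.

δ = min(2, ε/112)

Fix ε > 0. We want δ > 0 such that 0 < |t + 4| < δ implies |(-t^3 + 4t^2 + 4t - 8) − 104| < ε.
(-t^3 + 4t^2 + 4t - 8) − 104 = -t^3 + 4t^2 + 4t - 112 = (t + 4)(-t^2 + 8t - 28).
So |(-t^3 + 4t^2 + 4t - 8) − 104| = |t + 4|·|-t^2 + 8t - 28|.
Assume first that |t + 4| < 2, so |t| < 6. Then |-t^2 + 8t - 28| ≤ 6^2 + 8·6 + 28 = 112.
Hence |(-t^3 + 4t^2 + 4t - 8) − 104| ≤ 112|t + 4| < ε provided |t + 4| < ε/112.
Choosing δ = min(2, ε/112) ensures both conditions, hence |(-t^3 + 4t^2 + 4t - 8) − 104| < ε.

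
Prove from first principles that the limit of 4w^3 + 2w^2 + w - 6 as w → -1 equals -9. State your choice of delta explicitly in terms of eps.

Let eps > 0 be given. We want delta > 0 such that 0 < |w + 1| < delta implies |(4w^3 + 2w^2 + w - 6) + 9| < eps.
(4w^3 + 2w^2 + w - 6) + 9 = 4w^3 + 2w^2 + w + 3 = (w + 1)(4w^2 - 2w + 3).
So |(4w^3 + 2w^2 + w - 6) + 9| = |w + 1|·|4w^2 - 2w + 3|.
Assume first that |w + 1| < 1, so |w| < 2. Then |4w^2 - 2w + 3| ≤ 4·2^2 + 2·2 + 3 = 23.
Hence |(4w^3 + 2w^2 + w - 6) + 9| ≤ 23|w + 1| < eps provided |w + 1| < eps/23.
Choosing delta = min(1, eps/23) ensures both conditions, hence |(4w^3 + 2w^2 + w - 6) + 9| < eps.

delta = min(1, eps/23)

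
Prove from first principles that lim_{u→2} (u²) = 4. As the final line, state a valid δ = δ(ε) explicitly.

δ = min(1, ε/5)

Fix ε > 0. We seek δ > 0 with 0 < |u − 2| < δ ⇒ |u² − 4| < ε.
Factor: u² − 4 = (u − 2)(u + 2), so |u² − 4| = |u − 2|·|u + 2|.
Impose δ ≤ 1 so that |u| < 3; then |u + 2| ≤ 5.
Hence |u² − 4| ≤ 5|u − 2|, which is < ε once |u − 2| < ε/5.
Take δ = min(1, ε/5). If 0 < |u − 2| < δ then both bounds hold and |u² − 4| ≤ 5|u − 2| < 5·(ε/5) = ε.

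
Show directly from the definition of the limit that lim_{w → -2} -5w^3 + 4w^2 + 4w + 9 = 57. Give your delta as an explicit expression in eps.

delta = min(1, eps/111)

Suppose eps > 0. We want delta > 0 such that 0 < |w + 2| < delta implies |(-5w^3 + 4w^2 + 4w + 9) − 57| < eps.
(-5w^3 + 4w^2 + 4w + 9) − 57 = -5w^3 + 4w^2 + 4w - 48 = (w + 2)(-5w^2 + 14w - 24).
So |(-5w^3 + 4w^2 + 4w + 9) − 57| = |w + 2|·|-5w^2 + 14w - 24|.
Require delta ≤ 1. Then |w + 2| < 1 gives |w| < 3, and by the triangle inequality |-5w^2 + 14w - 24| ≤ 5·3^2 + 14·3 + 24 = 111.
Hence |(-5w^3 + 4w^2 + 4w + 9) − 57| ≤ 111|w + 2| < eps provided |w + 2| < eps/111.
Choosing delta = min(1, eps/111) ensures both conditions, hence |(-5w^3 + 4w^2 + 4w + 9) − 57| < eps.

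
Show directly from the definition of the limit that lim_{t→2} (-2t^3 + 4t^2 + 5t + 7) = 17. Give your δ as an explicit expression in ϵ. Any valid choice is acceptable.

Let ϵ > 0 be given. We want δ > 0 such that 0 < |t − 2| < δ implies |(-2t^3 + 4t^2 + 5t + 7) − 17| < ϵ.
(-2t^3 + 4t^2 + 5t + 7) − 17 = -2t^3 + 4t^2 + 5t - 10 = (t − 2)(-2t^2 + 5).
So |(-2t^3 + 4t^2 + 5t + 7) − 17| = |t − 2|·|-2t^2 + 5|.
Assume first that |t − 2| < 2, so |t| < 4. Then |-2t^2 + 5| ≤ 2·4^2 + 5 = 37.
Hence |(-2t^3 + 4t^2 + 5t + 7) − 17| ≤ 37|t − 2| < ϵ provided |t − 2| < ϵ/37.
Take δ = min(2, ϵ/37). Then 0 < |t − 2| < δ gives both |t − 2| < 2 and |t − 2| < ϵ/37, so |(-2t^3 + 4t^2 + 5t + 7) − 17| < ϵ.

δ = min(2, ϵ/37)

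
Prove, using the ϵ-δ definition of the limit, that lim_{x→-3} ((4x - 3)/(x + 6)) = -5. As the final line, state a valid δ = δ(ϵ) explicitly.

δ = min(3/2, (1/6)ϵ)

Fix ϵ > 0. We want δ > 0 with 0 < |x + 3| < δ ⇒ |(4x - 3)/(x + 6) + 5| < ϵ.
Combining over a common denominator, (4x - 3)/(x + 6) + 5 = [(4x - 3)·3 − (-15)·(x + 6)] / [3·(x + 6)] = 27(x + 3) / (3(x + 6)).
So |(4x - 3)/(x + 6) + 5| = 27|x + 3| / (3·|x + 6|).
Restrict δ ≤ 3/2. Then |x + 3| < 3/2 gives |x + 6| = |(x + 3) + 3| ≥ 3 − 3/2 = 3/2.
Hence |(4x - 3)/(x + 6) + 5| < 27|x + 3|/(3·(3/2)) = 6|x + 3|, which is < ϵ once |x + 3| < (1/6)ϵ.
Take δ = min(3/2, (1/6)ϵ). Then 0 < |x + 3| < δ forces both bounds, so |(4x - 3)/(x + 6) + 5| < ϵ.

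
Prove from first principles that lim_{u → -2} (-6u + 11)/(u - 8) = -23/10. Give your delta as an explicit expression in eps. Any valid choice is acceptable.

delta = min(5, (50/37)eps)

Fix eps > 0. We want delta > 0 with 0 < |u + 2| < delta ⇒ |(-6u + 11)/(u - 8) + 23/10| < eps.
Combining over a common denominator, (-6u + 11)/(u - 8) + 23/10 = [(-6u + 11)·(-10) − 23·(u - 8)] / [(-10)·(u - 8)] = 37(u + 2) / ((-10)(u - 8)).
So |(-6u + 11)/(u - 8) + 23/10| = 37|u + 2| / (10·|u − 8|).
Restrict delta ≤ 5. Then |u + 2| < 5 gives |u − 8| = |(u + 2) + (-10)| ≥ 10 − 5 = 5.
Hence |(-6u + 11)/(u - 8) + 23/10| < 37|u + 2|/(10·5) = (37/50)|u + 2|, which is < eps once |u + 2| < (50/37)eps.
Take delta = min(5, (50/37)eps). Then 0 < |u + 2| < delta forces both bounds, so |(-6u + 11)/(u - 8) + 23/10| < eps.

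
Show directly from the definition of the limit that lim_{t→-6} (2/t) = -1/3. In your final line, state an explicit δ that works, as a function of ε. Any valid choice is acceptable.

Let ε > 0. We seek δ > 0 such that 0 < |t + 6| < δ implies |2/t + 1/3| < ε.
|2/t + 1/3| = 2·|-6 − t|/(6·|t|) = 2|t + 6|/(6|t|).
Restrict δ ≤ 3. Then |t + 6| < 3 gives |t| > 3, so 6|t| > 18.
Then |2/t + 1/3| < 2|t + 6|/18, which is < ε when |t + 6| < 9ε.
Take δ = min(3, 9ε). Then 0 < |t + 6| < δ gives both |t + 6| < 3 and |t + 6| < 9ε, so |2/t + 1/3| < ε.

δ = min(3, 9ε)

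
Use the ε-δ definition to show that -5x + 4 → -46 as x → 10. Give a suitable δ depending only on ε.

δ = ε/5

Suppose ε > 0. We need δ > 0 so that 0 < |x − 10| < δ implies |(-5x + 4) + 46| < ε.
Since (-5x + 4) + 46 = -5(x − 10), we have |(-5x + 4) + 46| = 5|x − 10|.
So 5|x − 10| < ε exactly when |x − 10| < ε/5.
Take δ = ε/5. If 0 < |x − 10| < δ then |(-5x + 4) + 46| = 5|x − 10| < 5·(ε/5) = ε.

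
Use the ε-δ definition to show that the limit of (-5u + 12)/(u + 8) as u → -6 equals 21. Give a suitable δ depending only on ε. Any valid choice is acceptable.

Let ε > 0 be given. We want δ > 0 with 0 < |u + 6| < δ ⇒ |(-5u + 12)/(u + 8) − 21| < ε.
Combining over a common denominator, (-5u + 12)/(u + 8) − 21 = [(-5u + 12)·2 − 42·(u + 8)] / [2·(u + 8)] = -52(u + 6) / (2(u + 8)).
So |(-5u + 12)/(u + 8) − 21| = 52|u + 6| / (2·|u + 8|).
Restrict δ ≤ 1. Then |u + 6| < 1 gives |u + 8| = |(u + 6) + 2| ≥ 2 − 1 = 1.
Hence |(-5u + 12)/(u + 8) − 21| < 52|u + 6|/(2·1) = 26|u + 6|, which is < ε once |u + 6| < (1/26)ε.
Take δ = min(1, (1/26)ε). Then 0 < |u + 6| < δ forces both bounds, so |(-5u + 12)/(u + 8) − 21| < ε.

δ = min(1, (1/26)ε)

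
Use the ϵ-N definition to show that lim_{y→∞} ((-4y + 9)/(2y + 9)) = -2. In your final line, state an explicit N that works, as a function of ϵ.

Fix ϵ > 0. We seek N > 0 such that y > N implies |(-4y + 9)/(2y + 9) + 2| < ϵ.
(-4y + 9)/(2y + 9) + 2 = (2(-4y + 9) − (-4)(2y + 9)) / (2(2y + 9)) = 54/(2(2y + 9)).
For y > 0 we have 2y + 9 > 2y, so |(-4y + 9)/(2y + 9) + 2| = 54/(2(2y + 9)) < 54/(2·2y) = (27/2)/y.
Thus |(-4y + 9)/(2y + 9) + 2| < ϵ whenever y > (27/2)/ϵ.
Take N = (27/2)/ϵ. If y > N then |(-4y + 9)/(2y + 9) + 2| < (27/2)/y < ϵ.

N = (27/2)/ϵ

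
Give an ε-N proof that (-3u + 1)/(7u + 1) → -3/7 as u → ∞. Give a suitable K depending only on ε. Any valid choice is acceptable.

K = (10/49)/ε

Let ε > 0 be given. We seek K > 0 such that u > K implies |(-3u + 1)/(7u + 1) + 3/7| < ε.
(-3u + 1)/(7u + 1) + 3/7 = (7(-3u + 1) − (-3)(7u + 1)) / (7(7u + 1)) = 10/(7(7u + 1)).
For u > 0 we have 7u + 1 > 7u, so |(-3u + 1)/(7u + 1) + 3/7| = 10/(7(7u + 1)) < 10/(7·7u) = (10/49)/u.
Thus |(-3u + 1)/(7u + 1) + 3/7| < ε whenever u > (10/49)/ε.
Take K = (10/49)/ε. If u > K then |(-3u + 1)/(7u + 1) + 3/7| < (10/49)/u < ε.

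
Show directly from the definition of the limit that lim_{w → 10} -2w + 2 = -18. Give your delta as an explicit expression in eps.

delta = eps/2

Let eps > 0. We need delta > 0 so that 0 < |w − 10| < delta implies |(-2w + 2) + 18| < eps.
Since (-2w + 2) + 18 = -2(w − 10), we have |(-2w + 2) + 18| = 2|w − 10|.
Thus it suffices that |w − 10| < eps/2.
Choosing delta = eps/2 gives |(-2w + 2) + 18| = 2|w − 10| < eps whenever |w − 10| < delta.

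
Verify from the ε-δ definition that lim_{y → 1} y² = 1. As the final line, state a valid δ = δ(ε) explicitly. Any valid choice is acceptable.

Let ε > 0. We seek δ > 0 with 0 < |y − 1| < δ ⇒ |y² − 1| < ε.
Factor: y² − 1 = (y − 1)(y + 1), so |y² − 1| = |y − 1|·|y + 1|.
Impose δ ≤ 2 so that |y| < 3; then |y + 1| ≤ 4.
Hence |y² − 1| ≤ 4|y − 1|, which is < ε once |y − 1| < ε/4.
Take δ = min(2, ε/4). If 0 < |y − 1| < δ then both bounds hold and |y² − 1| ≤ 4|y − 1| < 4·(ε/4) = ε.

δ = min(2, ε/4)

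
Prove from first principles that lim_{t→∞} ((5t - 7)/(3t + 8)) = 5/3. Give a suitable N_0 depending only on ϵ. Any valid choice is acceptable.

N_0 = (61/9)/ϵ

Let ϵ > 0. We seek N_0 > 0 such that t > N_0 implies |(5t - 7)/(3t + 8) − (5/3)| < ϵ.
(5t - 7)/(3t + 8) − (5/3) = (3(5t - 7) − 5(3t + 8)) / (3(3t + 8)) = -61/(3(3t + 8)).
For t > 0 we have 3t + 8 > 3t, so |(5t - 7)/(3t + 8) − (5/3)| = 61/(3(3t + 8)) < 61/(3·3t) = (61/9)/t.
Thus |(5t - 7)/(3t + 8) − (5/3)| < ϵ whenever t > (61/9)/ϵ.
Take N_0 = (61/9)/ϵ. If t > N_0 then |(5t - 7)/(3t + 8) − (5/3)| < (61/9)/t < ϵ.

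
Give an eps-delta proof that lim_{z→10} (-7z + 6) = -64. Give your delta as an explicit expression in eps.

delta = eps/7

Let eps > 0. We need delta > 0 so that 0 < |z − 10| < delta implies |(-7z + 6) + 64| < eps.
Since (-7z + 6) + 64 = -7(z − 10), we have |(-7z + 6) + 64| = 7|z − 10|.
Thus it suffices that |z − 10| < eps/7.
Take delta = eps/7. If 0 < |z − 10| < delta then |(-7z + 6) + 64| = 7|z − 10| < 7·(eps/7) = eps.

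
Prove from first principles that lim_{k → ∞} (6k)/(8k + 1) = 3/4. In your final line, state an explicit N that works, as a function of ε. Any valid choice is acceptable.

Fix ε > 0. For k ≥ 1, |(6k)/(8k + 1) − (3/4)| = |-6|/(8(8k + 1)) = 6/(8(8k + 1)).
Since 8k + 1 ≥ 8k for k ≥ 1, this is ≤ 6/(8·8k) = (3/32)/k.
So |(6k)/(8k + 1) − (3/4)| < ε whenever k > (3/32)/ε.
Take N = (3/32)/ε. If k > N then |(6k)/(8k + 1) − (3/4)| ≤ (3/32)/k < ε.

N = (3/32)/ε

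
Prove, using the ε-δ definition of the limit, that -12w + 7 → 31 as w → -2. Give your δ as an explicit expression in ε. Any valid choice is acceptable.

Suppose ε > 0. We need δ > 0 so that 0 < |w + 2| < δ implies |(-12w + 7) − 31| < ε.
Since (-12w + 7) − 31 = -12(w + 2), we have |(-12w + 7) − 31| = 12|w + 2|.
So 12|w + 2| < ε exactly when |w + 2| < ε/12.
Take δ = ε/12. If 0 < |w + 2| < δ then |(-12w + 7) − 31| = 12|w + 2| < 12·(ε/12) = ε.

δ = ε/12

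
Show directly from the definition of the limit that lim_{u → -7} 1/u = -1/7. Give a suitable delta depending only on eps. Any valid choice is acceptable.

Let eps > 0. We seek delta > 0 such that 0 < |u + 7| < delta implies |1/u + 1/7| < eps.
|1/u + 1/7| = |-7 − u|/(7·|u|) = |u + 7|/(7|u|).
Restrict delta ≤ 7/2. Then |u + 7| < 7/2 gives |u| > 7/2, so 7|u| > 49/2.
Then |1/u + 1/7| < |u + 7|/(49/2), which is < eps when |u + 7| < (49/2)eps.
Take delta = min(7/2, (49/2)eps). Then 0 < |u + 7| < delta gives both |u + 7| < 7/2 and |u + 7| < (49/2)eps, so |1/u + 1/7| < eps.

delta = min(7/2, (49/2)eps)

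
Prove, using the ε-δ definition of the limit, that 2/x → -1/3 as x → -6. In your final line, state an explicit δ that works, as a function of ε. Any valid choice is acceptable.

δ = min(3, 9ε)

Let ε > 0. We seek δ > 0 such that 0 < |x + 6| < δ implies |2/x + 1/3| < ε.
|2/x + 1/3| = 2·|-6 − x|/(6·|x|) = 2|x + 6|/(6|x|).
Restrict δ ≤ 3. Then |x + 6| < 3 gives |x| > 3, so 6|x| > 18.
Then |2/x + 1/3| < 2|x + 6|/18, which is < ε when |x + 6| < 9ε.
Take δ = min(3, 9ε). Then 0 < |x + 6| < δ gives both |x + 6| < 3 and |x + 6| < 9ε, so |2/x + 1/3| < ε.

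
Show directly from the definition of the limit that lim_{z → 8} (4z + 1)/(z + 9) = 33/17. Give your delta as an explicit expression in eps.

Let eps > 0. We want delta > 0 with 0 < |z − 8| < delta ⇒ |(4z + 1)/(z + 9) − (33/17)| < eps.
Combining over a common denominator, (4z + 1)/(z + 9) − (33/17) = [(4z + 1)·17 − 33·(z + 9)] / [17·(z + 9)] = 35(z − 8) / (17(z + 9)).
So |(4z + 1)/(z + 9) − (33/17)| = 35|z − 8| / (17·|z + 9|).
Require delta ≤ 17/2, so |z + 9| ≥ |17| − |z − 8| > 17 − 17/2 = 17/2.
Hence |(4z + 1)/(z + 9) − (33/17)| < 35|z − 8|/(17·(17/2)) = (70/289)|z − 8|, which is < eps once |z − 8| < (289/70)eps.
Take delta = min(17/2, (289/70)eps). Then 0 < |z − 8| < delta forces both bounds, so |(4z + 1)/(z + 9) − (33/17)| < eps.

delta = min(17/2, (289/70)eps)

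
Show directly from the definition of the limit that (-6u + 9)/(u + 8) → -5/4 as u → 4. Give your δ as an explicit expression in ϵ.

Suppose ϵ > 0. We want δ > 0 with 0 < |u − 4| < δ ⇒ |(-6u + 9)/(u + 8) + 5/4| < ϵ.
Combining over a common denominator, (-6u + 9)/(u + 8) + 5/4 = [(-6u + 9)·12 − (-15)·(u + 8)] / [12·(u + 8)] = -57(u − 4) / (12(u + 8)).
So |(-6u + 9)/(u + 8) + 5/4| = 57|u − 4| / (12·|u + 8|).
Require δ ≤ 6, so |u + 8| ≥ |12| − |u − 4| > 12 − 6 = 6.
Hence |(-6u + 9)/(u + 8) + 5/4| < 57|u − 4|/(12·6) = (19/24)|u − 4|, which is < ϵ once |u − 4| < (24/19)ϵ.
Take δ = min(6, (24/19)ϵ). Then 0 < |u − 4| < δ forces both bounds, so |(-6u + 9)/(u + 8) + 5/4| < ϵ.

δ = min(6, (24/19)ϵ)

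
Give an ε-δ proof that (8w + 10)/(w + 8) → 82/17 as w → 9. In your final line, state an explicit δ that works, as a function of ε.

Let ε > 0. We want δ > 0 with 0 < |w − 9| < δ ⇒ |(8w + 10)/(w + 8) − (82/17)| < ε.
Combining over a common denominator, (8w + 10)/(w + 8) − (82/17) = [(8w + 10)·17 − 82·(w + 8)] / [17·(w + 8)] = 54(w − 9) / (17(w + 8)).
So |(8w + 10)/(w + 8) − (82/17)| = 54|w − 9| / (17·|w + 8|).
Restrict δ ≤ 17/2. Then |w − 9| < 17/2 gives |w + 8| = |(w − 9) + 17| ≥ 17 − 17/2 = 17/2.
Hence |(8w + 10)/(w + 8) − (82/17)| < 54|w − 9|/(17·(17/2)) = (108/289)|w − 9|, which is < ε once |w − 9| < (289/108)ε.
Take δ = min(17/2, (289/108)ε). Then 0 < |w − 9| < δ forces both bounds, so |(8w + 10)/(w + 8) − (82/17)| < ε.

δ = min(17/2, (289/108)ε)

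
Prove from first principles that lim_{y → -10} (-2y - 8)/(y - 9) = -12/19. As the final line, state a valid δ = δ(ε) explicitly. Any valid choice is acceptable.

Suppose ε > 0. We want δ > 0 with 0 < |y + 10| < δ ⇒ |(-2y - 8)/(y - 9) + 12/19| < ε.
Combining over a common denominator, (-2y - 8)/(y - 9) + 12/19 = [(-2y - 8)·(-19) − 12·(y - 9)] / [(-19)·(y - 9)] = 26(y + 10) / ((-19)(y - 9)).
So |(-2y - 8)/(y - 9) + 12/19| = 26|y + 10| / (19·|y − 9|).
Restrict δ ≤ 19/2. Then |y + 10| < 19/2 gives |y − 9| = |(y + 10) + (-19)| ≥ 19 − 19/2 = 19/2.
Hence |(-2y - 8)/(y - 9) + 12/19| < 26|y + 10|/(19·(19/2)) = (52/361)|y + 10|, which is < ε once |y + 10| < (361/52)ε.
Take δ = min(19/2, (361/52)ε). Then 0 < |y + 10| < δ forces both bounds, so |(-2y - 8)/(y - 9) + 12/19| < ε.

δ = min(19/2, (361/52)ε)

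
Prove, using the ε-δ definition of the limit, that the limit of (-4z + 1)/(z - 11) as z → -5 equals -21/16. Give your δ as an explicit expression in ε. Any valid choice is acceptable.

δ = min(8, (128/43)ε)

Let ε > 0 be given. We want δ > 0 with 0 < |z + 5| < δ ⇒ |(-4z + 1)/(z - 11) + 21/16| < ε.
Combining over a common denominator, (-4z + 1)/(z - 11) + 21/16 = [(-4z + 1)·(-16) − 21·(z - 11)] / [(-16)·(z - 11)] = 43(z + 5) / ((-16)(z - 11)).
So |(-4z + 1)/(z - 11) + 21/16| = 43|z + 5| / (16·|z − 11|).
Restrict δ ≤ 8. Then |z + 5| < 8 gives |z − 11| = |(z + 5) + (-16)| ≥ 16 − 8 = 8.
Hence |(-4z + 1)/(z - 11) + 21/16| < 43|z + 5|/(16·8) = (43/128)|z + 5|, which is < ε once |z + 5| < (128/43)ε.
Take δ = min(8, (128/43)ε). Then 0 < |z + 5| < δ forces both bounds, so |(-4z + 1)/(z - 11) + 21/16| < ε.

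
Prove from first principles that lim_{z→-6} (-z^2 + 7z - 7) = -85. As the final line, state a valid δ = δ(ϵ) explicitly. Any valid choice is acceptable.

Fix ϵ > 0. We want δ > 0 such that 0 < |z + 6| < δ implies |(-z^2 + 7z - 7) + 85| < ϵ.
(-z^2 + 7z - 7) + 85 = -z^2 + 7z + 78 = (z + 6)(-z + 13).
So |(-z^2 + 7z - 7) + 85| = |z + 6|·|-z + 13|.
Assume first that |z + 6| < 1, so |z| < 7. Then |-z + 13| ≤ 7 + 13 = 20.
Hence |(-z^2 + 7z - 7) + 85| ≤ 20|z + 6| < ϵ provided |z + 6| < ϵ/20.
Take δ = min(1, ϵ/20). Then 0 < |z + 6| < δ gives both |z + 6| < 1 and |z + 6| < ϵ/20, so |(-z^2 + 7z - 7) + 85| < ϵ.

δ = min(1, ϵ/20)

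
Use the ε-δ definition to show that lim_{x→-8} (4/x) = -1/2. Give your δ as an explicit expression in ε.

δ = min(4, 8ε)

Let ε > 0. We seek δ > 0 such that 0 < |x + 8| < δ implies |4/x + 1/2| < ε.
|4/x + 1/2| = 4·|-8 − x|/(8·|x|) = 4|x + 8|/(8|x|).
Restrict δ ≤ 4. Then |x + 8| < 4 gives |x| > 4, so 8|x| > 32.
Then |4/x + 1/2| < 4|x + 8|/32, which is < ε when |x + 8| < 8ε.
Take δ = min(4, 8ε). Then 0 < |x + 8| < δ gives both |x + 8| < 4 and |x + 8| < 8ε, so |4/x + 1/2| < ε.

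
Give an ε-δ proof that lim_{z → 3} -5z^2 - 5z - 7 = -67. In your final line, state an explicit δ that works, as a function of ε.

Fix ε > 0. We want δ > 0 such that 0 < |z − 3| < δ implies |(-5z^2 - 5z - 7) + 67| < ε.
(-5z^2 - 5z - 7) + 67 = -5z^2 - 5z + 60 = (z − 3)(-5z - 20).
So |(-5z^2 - 5z - 7) + 67| = |z − 3|·|-5z - 20|.
Require δ ≤ 1. Then |z − 3| < 1 gives |z| < 4, and by the triangle inequality |-5z - 20| ≤ 5·4 + 20 = 40.
Hence |(-5z^2 - 5z - 7) + 67| ≤ 40|z − 3| < ε provided |z − 3| < ε/40.
Choosing δ = min(1, ε/40) ensures both conditions, hence |(-5z^2 - 5z - 7) + 67| < ε.

δ = min(1, ε/40)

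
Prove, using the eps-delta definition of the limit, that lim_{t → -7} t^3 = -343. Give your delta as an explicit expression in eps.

Let eps > 0 be given. We seek delta > 0 with 0 < |t + 7| < delta ⇒ |t^3 + 343| < eps.
Factor: t^3 + 343 = (t + 7)(t^2 - 7t + 49), so |t^3 + 343| = |t + 7|·|t^2 - 7t + 49|.
Impose delta ≤ 1 so that |t| < 8; then |t^2 - 7t + 49| ≤ 169.
Hence |t^3 + 343| ≤ 169|t + 7|, which is < eps once |t + 7| < eps/169.
Take delta = min(1, eps/169). If 0 < |t + 7| < delta then both bounds hold and |t^3 + 343| ≤ 169|t + 7| < 169·(eps/169) = eps.

delta = min(1, eps/169)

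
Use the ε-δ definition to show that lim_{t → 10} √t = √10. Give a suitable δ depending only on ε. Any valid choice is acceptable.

δ = min(10, √10·ε)

Let ε > 0. We want δ > 0 such that 0 < |t − 10| < δ implies |√t − √10| < ε.
Multiplying by the conjugate, |√t − √10| = |t − 10|/(√t + √10).
Restrict δ ≤ 10 so that |t − 10| < 10 forces t > 0, and then √t + √10 > √10.
Hence |√t − √10| < |t − 10|/√10, which is < ε once |t − 10| < √10·ε.
Take δ = min(10, √10·ε). If 0 < |t − 10| < δ then t > 0 and |√t − √10| < |t − 10|/√10 < ε.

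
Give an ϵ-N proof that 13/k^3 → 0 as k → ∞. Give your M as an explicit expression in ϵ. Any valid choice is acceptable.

M = (13/ϵ)^{1/3}

Let ϵ > 0 be given. For k ≥ 1, |13/k^3 − 0| = 13/k^3.
13/k^3 < ϵ ⇔ k^3 > 13/ϵ ⇔ k > (13/ϵ)^{1/3}.
Take M = (13/ϵ)^{1/3}. Then k > M implies 13/k^3 < ϵ.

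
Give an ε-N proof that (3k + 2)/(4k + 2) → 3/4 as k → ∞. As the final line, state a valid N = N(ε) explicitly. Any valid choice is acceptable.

Fix ε > 0. For k ≥ 1, |(3k + 2)/(4k + 2) − (3/4)| = |2|/(4(4k + 2)) = 2/(4(4k + 2)).
Since 4k + 2 ≥ 4k for k ≥ 1, this is ≤ 2/(4·4k) = (1/8)/k.
So |(3k + 2)/(4k + 2) − (3/4)| < ε whenever k > (1/8)/ε.
Take N = (1/8)/ε. If k > N then |(3k + 2)/(4k + 2) − (3/4)| ≤ (1/8)/k < ε.

N = (1/8)/ε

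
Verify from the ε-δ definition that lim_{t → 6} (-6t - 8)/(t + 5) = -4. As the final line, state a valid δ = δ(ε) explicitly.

Let ε > 0. We want δ > 0 with 0 < |t − 6| < δ ⇒ |(-6t - 8)/(t + 5) + 4| < ε.
Combining over a common denominator, (-6t - 8)/(t + 5) + 4 = [(-6t - 8)·11 − (-44)·(t + 5)] / [11·(t + 5)] = -22(t − 6) / (11(t + 5)).
So |(-6t - 8)/(t + 5) + 4| = 22|t − 6| / (11·|t + 5|).
Require δ ≤ 11/2, so |t + 5| ≥ |11| − |t − 6| > 11 − 11/2 = 11/2.
Hence |(-6t - 8)/(t + 5) + 4| < 22|t − 6|/(11·(11/2)) = (4/11)|t − 6|, which is < ε once |t − 6| < (11/4)ε.
Take δ = min(11/2, (11/4)ε). Then 0 < |t − 6| < δ forces both bounds, so |(-6t - 8)/(t + 5) + 4| < ε.

δ = min(11/2, (11/4)ε)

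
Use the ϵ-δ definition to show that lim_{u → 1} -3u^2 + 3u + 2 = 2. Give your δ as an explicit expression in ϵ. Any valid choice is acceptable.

Let ϵ > 0 be given. We want δ > 0 such that 0 < |u − 1| < δ implies |(-3u^2 + 3u + 2) − 2| < ϵ.
(-3u^2 + 3u + 2) − 2 = -3u^2 + 3u = (u − 1)(-3u).
So |(-3u^2 + 3u + 2) − 2| = |u − 1|·|-3u|.
Require δ ≤ 1. Then |u − 1| < 1 gives |u| < 2, and by the triangle inequality |-3u| ≤ 3·2 = 6.
Hence |(-3u^2 + 3u + 2) − 2| ≤ 6|u − 1| < ϵ provided |u − 1| < ϵ/6.
Choosing δ = min(1, ϵ/6) ensures both conditions, hence |(-3u^2 + 3u + 2) − 2| < ϵ.

δ = min(1, ϵ/6)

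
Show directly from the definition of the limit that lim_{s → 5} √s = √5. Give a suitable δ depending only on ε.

δ = min(5, √5·ε)

Suppose ε > 0. We want δ > 0 such that 0 < |s − 5| < δ implies |√s − √5| < ε.
Multiplying by the conjugate, |√s − √5| = |s − 5|/(√s + √5).
Restrict δ ≤ 5 so that |s − 5| < 5 forces s > 0, and then √s + √5 > √5.
Hence |√s − √5| < |s − 5|/√5, which is < ε once |s − 5| < √5·ε.
Take δ = min(5, √5·ε). If 0 < |s − 5| < δ then s > 0 and |√s − √5| < |s − 5|/√5 < ε.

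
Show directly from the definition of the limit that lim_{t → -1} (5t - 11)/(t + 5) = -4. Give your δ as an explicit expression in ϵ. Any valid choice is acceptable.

Let ϵ > 0 be given. We want δ > 0 with 0 < |t + 1| < δ ⇒ |(5t - 11)/(t + 5) + 4| < ϵ.
Combining over a common denominator, (5t - 11)/(t + 5) + 4 = [(5t - 11)·4 − (-16)·(t + 5)] / [4·(t + 5)] = 36(t + 1) / (4(t + 5)).
So |(5t - 11)/(t + 5) + 4| = 36|t + 1| / (4·|t + 5|).
Require δ ≤ 2, so |t + 5| ≥ |4| − |t + 1| > 4 − 2 = 2.
Hence |(5t - 11)/(t + 5) + 4| < 36|t + 1|/(4·2) = (9/2)|t + 1|, which is < ϵ once |t + 1| < (2/9)ϵ.
Take δ = min(2, (2/9)ϵ). Then 0 < |t + 1| < δ forces both bounds, so |(5t - 11)/(t + 5) + 4| < ϵ.

δ = min(2, (2/9)ϵ)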